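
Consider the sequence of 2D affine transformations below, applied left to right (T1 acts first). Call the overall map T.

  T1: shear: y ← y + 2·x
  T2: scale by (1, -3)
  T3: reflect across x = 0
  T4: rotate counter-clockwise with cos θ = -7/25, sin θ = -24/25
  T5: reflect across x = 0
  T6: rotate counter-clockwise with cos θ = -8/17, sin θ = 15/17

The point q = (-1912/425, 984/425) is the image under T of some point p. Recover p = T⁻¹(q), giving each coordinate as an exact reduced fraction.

p = (8/5, -8/5)

T1 = [1 0 0; 2 1 0; 0 0 1]
T2·T1 = [1 0 0; -6 -3 0; 0 0 1]
T3·…·T1 = [-1 0 0; -6 -3 0; 0 0 1]
T4·…·T1 = [-137/25 -72/25 0; 66/25 21/25 0; 0 0 1]
T5·…·T1 = [137/25 72/25 0; 66/25 21/25 0; 0 0 1]
T6·…·T1 = [-2086/425 -891/425 0; 1527/425 912/425 0; 0 0 1]
det M = -3; M⁻¹ = [-304/425 -297/425 0; 509/425 2086/1275 0; 0 0 1]
M⁻¹ · (-1912/425, 984/425)ᵀ = (8/5, -8/5)ᵀ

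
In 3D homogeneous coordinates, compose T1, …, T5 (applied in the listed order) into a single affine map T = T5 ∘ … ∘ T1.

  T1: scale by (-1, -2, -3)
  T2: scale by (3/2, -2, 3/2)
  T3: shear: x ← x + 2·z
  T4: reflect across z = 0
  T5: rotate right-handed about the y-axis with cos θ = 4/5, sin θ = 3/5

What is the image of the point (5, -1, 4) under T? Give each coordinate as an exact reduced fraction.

T(p) = (-24, -4, 81/2)

T1 scale by (-1, -2, -3): (5, -1, 4) → (-5, 2, -12)
T2 scale by (3/2, -2, 3/2): (-5, 2, -12) → (-15/2, -4, -18)
T3 shear: x ← x + 2·z: (-15/2, -4, -18) → (-87/2, -4, -18)
T4 reflect across z = 0: (-87/2, -4, -18) → (-87/2, -4, 18)
T5 rotate right-handed about the y-axis with cos θ = 4/5, sin θ = 3/5: (-87/2, -4, 18) → (-24, -4, 81/2)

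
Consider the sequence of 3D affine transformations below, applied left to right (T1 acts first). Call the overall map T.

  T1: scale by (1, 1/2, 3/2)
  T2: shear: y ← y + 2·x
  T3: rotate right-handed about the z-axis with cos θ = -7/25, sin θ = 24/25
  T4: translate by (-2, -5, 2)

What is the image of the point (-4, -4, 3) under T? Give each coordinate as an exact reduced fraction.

T(p) = (218/25, -151/25, 13/2)

T1 scale by (1, 1/2, 3/2): (-4, -4, 3) → (-4, -2, 9/2)
T2 shear: y ← y + 2·x: (-4, -2, 9/2) → (-4, -10, 9/2)
T3 rotate right-handed about the z-axis with cos θ = -7/25, sin θ = 24/25: (-4, -10, 9/2) → (268/25, -26/25, 9/2)
T4 translate by (-2, -5, 2): (268/25, -26/25, 9/2) → (218/25, -151/25, 13/2)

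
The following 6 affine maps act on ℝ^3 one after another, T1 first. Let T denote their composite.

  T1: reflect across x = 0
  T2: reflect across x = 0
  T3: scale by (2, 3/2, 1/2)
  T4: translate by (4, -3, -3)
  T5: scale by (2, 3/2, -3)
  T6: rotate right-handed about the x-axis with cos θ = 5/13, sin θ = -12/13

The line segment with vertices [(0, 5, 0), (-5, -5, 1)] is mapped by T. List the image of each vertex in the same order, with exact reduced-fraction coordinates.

image vertices: (8, 567/52, -36/13), (-12, 45/52, 453/26)

T1 reflect across x = 0: (0, 5, 0) → (0, 5, 0); (-5, -5, 1) → (5, -5, 1)
T2 reflect across x = 0: (0, 5, 0) → (0, 5, 0); (5, -5, 1) → (-5, -5, 1)
T3 scale by (2, 3/2, 1/2): (0, 5, 0) → (0, 15/2, 0); (-5, -5, 1) → (-10, -15/2, 1/2)
T4 translate by (4, -3, -3): (0, 15/2, 0) → (4, 9/2, -3); (-10, -15/2, 1/2) → (-6, -21/2, -5/2)
T5 scale by (2, 3/2, -3): (4, 9/2, -3) → (8, 27/4, 9); (-6, -21/2, -5/2) → (-12, -63/4, 15/2)
T6 rotate right-handed about the x-axis with cos θ = 5/13, sin θ = -12/13: (8, 27/4, 9) → (8, 567/52, -36/13); (-12, -63/4, 15/2) → (-12, 45/52, 453/26)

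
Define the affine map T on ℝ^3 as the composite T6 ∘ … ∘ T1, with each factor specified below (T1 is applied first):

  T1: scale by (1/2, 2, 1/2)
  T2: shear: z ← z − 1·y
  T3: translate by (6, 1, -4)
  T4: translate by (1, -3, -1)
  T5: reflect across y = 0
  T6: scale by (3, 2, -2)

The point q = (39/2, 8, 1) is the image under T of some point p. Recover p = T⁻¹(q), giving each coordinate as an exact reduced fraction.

p = (-1, -1, 5)

T1 = [1/2 0 0 0; 0 2 0 0; 0 0 1/2 0; 0 0 0 1]
T2·T1 = [1/2 0 0 0; 0 2 0 0; 0 -2 1/2 0; 0 0 0 1]
T3·…·T1 = [1/2 0 0 6; 0 2 0 1; 0 -2 1/2 -4; 0 0 0 1]
T4·…·T1 = [1/2 0 0 7; 0 2 0 -2; 0 -2 1/2 -5; 0 0 0 1]
T5·…·T1 = [1/2 0 0 7; 0 -2 0 2; 0 -2 1/2 -5; 0 0 0 1]
T6·…·T1 = [3/2 0 0 21; 0 -4 0 4; 0 4 -1 10; 0 0 0 1]
det M = 6; M⁻¹ = [2/3 0 0 -14; 0 -1/4 0 1; 0 -1 -1 14; 0 0 0 1]
M⁻¹ · (39/2, 8, 1)ᵀ = (-1, -1, 5)ᵀ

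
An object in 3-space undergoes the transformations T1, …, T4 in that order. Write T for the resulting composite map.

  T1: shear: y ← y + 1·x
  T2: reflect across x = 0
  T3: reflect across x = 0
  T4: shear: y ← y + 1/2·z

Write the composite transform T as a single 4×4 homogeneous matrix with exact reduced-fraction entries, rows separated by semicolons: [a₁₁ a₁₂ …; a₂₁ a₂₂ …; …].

T1 = [1 0 0 0; 1 1 0 0; 0 0 1 0; 0 0 0 1]
T2·T1 = [-1 0 0 0; 1 1 0 0; 0 0 1 0; 0 0 0 1]
T3·…·T1 = [1 0 0 0; 1 1 0 0; 0 0 1 0; 0 0 0 1]
T4·…·T1 = [1 0 0 0; 1 1 1/2 0; 0 0 1 0; 0 0 0 1]

T = [1 0 0 0; 1 1 1/2 0; 0 0 1 0; 0 0 0 1]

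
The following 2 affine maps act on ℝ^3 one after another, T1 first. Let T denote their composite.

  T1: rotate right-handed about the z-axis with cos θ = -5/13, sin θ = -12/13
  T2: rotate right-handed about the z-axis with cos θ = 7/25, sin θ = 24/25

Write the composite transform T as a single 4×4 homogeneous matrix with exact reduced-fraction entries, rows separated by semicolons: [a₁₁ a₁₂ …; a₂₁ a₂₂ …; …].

T1 = [-5/13 12/13 0 0; -12/13 -5/13 0 0; 0 0 1 0; 0 0 0 1]
T2·T1 = [253/325 204/325 0 0; -204/325 253/325 0 0; 0 0 1 0; 0 0 0 1]

T = [253/325 204/325 0 0; -204/325 253/325 0 0; 0 0 1 0; 0 0 0 1]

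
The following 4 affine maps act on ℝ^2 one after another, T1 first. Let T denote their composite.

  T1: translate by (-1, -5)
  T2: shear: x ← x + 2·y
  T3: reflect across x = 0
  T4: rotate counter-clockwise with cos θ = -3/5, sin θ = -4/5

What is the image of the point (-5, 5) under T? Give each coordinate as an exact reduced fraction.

T1 translate by (-1, -5): (-5, 5) → (-6, 0)
T2 shear: x ← x + 2·y: (-6, 0) → (-6, 0)
T3 reflect across x = 0: (-6, 0) → (6, 0)
T4 rotate counter-clockwise with cos θ = -3/5, sin θ = -4/5: (6, 0) → (-18/5, -24/5)

T(p) = (-18/5, -24/5)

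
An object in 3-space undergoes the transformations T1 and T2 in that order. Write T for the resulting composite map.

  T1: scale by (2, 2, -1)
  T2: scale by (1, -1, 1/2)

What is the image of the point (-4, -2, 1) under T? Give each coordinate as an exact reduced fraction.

T(p) = (-8, 4, -1/2)

T1 scale by (2, 2, -1): (-4, -2, 1) → (-8, -4, -1)
T2 scale by (1, -1, 1/2): (-8, -4, -1) → (-8, 4, -1/2)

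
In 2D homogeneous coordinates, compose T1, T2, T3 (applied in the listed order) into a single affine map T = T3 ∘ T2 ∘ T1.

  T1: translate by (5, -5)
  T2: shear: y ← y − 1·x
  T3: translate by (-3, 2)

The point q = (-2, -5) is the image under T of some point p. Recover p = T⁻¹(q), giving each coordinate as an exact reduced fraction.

T1 = [1 0 5; 0 1 -5; 0 0 1]
T2·T1 = [1 0 5; -1 1 -10; 0 0 1]
T3·…·T1 = [1 0 2; -1 1 -8; 0 0 1]
det M = 1; M⁻¹ = [1 0 -2; 1 1 6; 0 0 1]
M⁻¹ · (-2, -5)ᵀ = (-4, -1)ᵀ

p = (-4, -1)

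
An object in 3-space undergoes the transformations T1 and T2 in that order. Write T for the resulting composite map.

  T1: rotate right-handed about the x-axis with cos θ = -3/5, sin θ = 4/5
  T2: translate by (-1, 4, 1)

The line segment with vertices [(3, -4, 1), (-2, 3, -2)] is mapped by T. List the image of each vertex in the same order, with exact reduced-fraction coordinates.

image vertices: (2, 28/5, -14/5), (-3, 19/5, 23/5)

T1 rotate right-handed about the x-axis with cos θ = -3/5, sin θ = 4/5: (3, -4, 1) → (3, 8/5, -19/5); (-2, 3, -2) → (-2, -1/5, 18/5)
T2 translate by (-1, 4, 1): (3, 8/5, -19/5) → (2, 28/5, -14/5); (-2, -1/5, 18/5) → (-3, 19/5, 23/5)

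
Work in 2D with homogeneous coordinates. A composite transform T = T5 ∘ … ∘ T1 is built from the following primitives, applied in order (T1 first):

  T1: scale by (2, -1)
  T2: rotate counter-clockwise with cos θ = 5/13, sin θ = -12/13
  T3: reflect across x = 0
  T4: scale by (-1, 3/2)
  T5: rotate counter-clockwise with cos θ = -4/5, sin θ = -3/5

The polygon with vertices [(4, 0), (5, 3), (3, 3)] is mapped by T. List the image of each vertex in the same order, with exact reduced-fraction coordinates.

T1 scale by (2, -1): (4, 0) → (8, 0); (5, 3) → (10, -3); (3, 3) → (6, -3)
T2 rotate counter-clockwise with cos θ = 5/13, sin θ = -12/13: (8, 0) → (40/13, -96/13); (10, -3) → (14/13, -135/13); (6, -3) → (-6/13, -87/13)
T3 reflect across x = 0: (40/13, -96/13) → (-40/13, -96/13); (14/13, -135/13) → (-14/13, -135/13); (-6/13, -87/13) → (6/13, -87/13)
T4 scale by (-1, 3/2): (-40/13, -96/13) → (40/13, -144/13); (-14/13, -135/13) → (14/13, -405/26); (6/13, -87/13) → (-6/13, -261/26)
T5 rotate counter-clockwise with cos θ = -4/5, sin θ = -3/5: (40/13, -144/13) → (-592/65, 456/65); (14/13, -405/26) → (-1327/130, 768/65); (-6/13, -261/26) → (-147/26, 108/13)

image vertices: (-592/65, 456/65), (-1327/130, 768/65), (-147/26, 108/13)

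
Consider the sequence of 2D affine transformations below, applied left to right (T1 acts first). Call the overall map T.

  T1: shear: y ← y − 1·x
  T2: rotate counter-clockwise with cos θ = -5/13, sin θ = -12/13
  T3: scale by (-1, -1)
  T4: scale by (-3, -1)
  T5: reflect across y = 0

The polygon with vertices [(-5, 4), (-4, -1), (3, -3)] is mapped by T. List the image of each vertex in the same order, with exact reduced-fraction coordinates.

image vertices: (399/13, -15/13), (168/13, -33/13), (-261/13, 6/13)

T1 shear: y ← y − 1·x: (-5, 4) → (-5, 9); (-4, -1) → (-4, 3); (3, -3) → (3, -6)
T2 rotate counter-clockwise with cos θ = -5/13, sin θ = -12/13: (-5, 9) → (133/13, 15/13); (-4, 3) → (56/13, 33/13); (3, -6) → (-87/13, -6/13)
T3 scale by (-1, -1): (133/13, 15/13) → (-133/13, -15/13); (56/13, 33/13) → (-56/13, -33/13); (-87/13, -6/13) → (87/13, 6/13)
T4 scale by (-3, -1): (-133/13, -15/13) → (399/13, 15/13); (-56/13, -33/13) → (168/13, 33/13); (87/13, 6/13) → (-261/13, -6/13)
T5 reflect across y = 0: (399/13, 15/13) → (399/13, -15/13); (168/13, 33/13) → (168/13, -33/13); (-261/13, -6/13) → (-261/13, 6/13)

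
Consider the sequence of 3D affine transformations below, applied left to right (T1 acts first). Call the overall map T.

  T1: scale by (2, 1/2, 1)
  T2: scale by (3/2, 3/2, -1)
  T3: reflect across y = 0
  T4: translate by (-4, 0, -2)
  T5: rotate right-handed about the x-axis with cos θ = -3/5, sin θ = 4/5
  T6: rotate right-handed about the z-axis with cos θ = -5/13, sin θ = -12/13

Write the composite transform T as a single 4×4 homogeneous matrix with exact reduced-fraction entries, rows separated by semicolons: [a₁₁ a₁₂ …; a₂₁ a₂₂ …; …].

T = [-15/13 27/65 48/65 196/65; -36/13 -9/52 -4/13 40/13; 0 -3/5 3/5 6/5; 0 0 0 1]

T1 = [2 0 0 0; 0 1/2 0 0; 0 0 1 0; 0 0 0 1]
T2·T1 = [3 0 0 0; 0 3/4 0 0; 0 0 -1 0; 0 0 0 1]
T3·…·T1 = [3 0 0 0; 0 -3/4 0 0; 0 0 -1 0; 0 0 0 1]
T4·…·T1 = [3 0 0 -4; 0 -3/4 0 0; 0 0 -1 -2; 0 0 0 1]
T5·…·T1 = [3 0 0 -4; 0 9/20 4/5 8/5; 0 -3/5 3/5 6/5; 0 0 0 1]
T6·…·T1 = [-15/13 27/65 48/65 196/65; -36/13 -9/52 -4/13 40/13; 0 -3/5 3/5 6/5; 0 0 0 1]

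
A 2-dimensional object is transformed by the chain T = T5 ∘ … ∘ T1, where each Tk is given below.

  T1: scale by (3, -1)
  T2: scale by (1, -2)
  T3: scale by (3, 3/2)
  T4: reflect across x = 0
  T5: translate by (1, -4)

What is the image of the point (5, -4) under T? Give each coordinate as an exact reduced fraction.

T1 scale by (3, -1): (5, -4) → (15, 4)
T2 scale by (1, -2): (15, 4) → (15, -8)
T3 scale by (3, 3/2): (15, -8) → (45, -12)
T4 reflect across x = 0: (45, -12) → (-45, -12)
T5 translate by (1, -4): (-45, -12) → (-44, -16)

T(p) = (-44, -16)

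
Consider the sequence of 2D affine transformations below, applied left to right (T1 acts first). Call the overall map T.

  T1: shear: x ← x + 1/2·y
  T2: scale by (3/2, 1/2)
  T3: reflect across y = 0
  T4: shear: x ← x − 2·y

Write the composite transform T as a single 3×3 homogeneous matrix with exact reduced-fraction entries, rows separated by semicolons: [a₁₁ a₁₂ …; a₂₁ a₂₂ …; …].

T = [3/2 7/4 0; 0 -1/2 0; 0 0 1]

T1 = [1 1/2 0; 0 1 0; 0 0 1]
T2·T1 = [3/2 3/4 0; 0 1/2 0; 0 0 1]
T3·…·T1 = [3/2 3/4 0; 0 -1/2 0; 0 0 1]
T4·…·T1 = [3/2 7/4 0; 0 -1/2 0; 0 0 1]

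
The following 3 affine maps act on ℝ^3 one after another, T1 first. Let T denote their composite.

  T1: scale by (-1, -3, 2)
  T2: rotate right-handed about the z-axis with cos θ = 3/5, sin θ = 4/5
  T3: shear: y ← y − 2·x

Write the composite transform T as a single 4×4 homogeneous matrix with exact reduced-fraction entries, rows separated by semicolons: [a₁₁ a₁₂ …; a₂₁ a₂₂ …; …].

T1 = [-1 0 0 0; 0 -3 0 0; 0 0 2 0; 0 0 0 1]
T2·T1 = [-3/5 12/5 0 0; -4/5 -9/5 0 0; 0 0 2 0; 0 0 0 1]
T3·…·T1 = [-3/5 12/5 0 0; 2/5 -33/5 0 0; 0 0 2 0; 0 0 0 1]

T = [-3/5 12/5 0 0; 2/5 -33/5 0 0; 0 0 2 0; 0 0 0 1]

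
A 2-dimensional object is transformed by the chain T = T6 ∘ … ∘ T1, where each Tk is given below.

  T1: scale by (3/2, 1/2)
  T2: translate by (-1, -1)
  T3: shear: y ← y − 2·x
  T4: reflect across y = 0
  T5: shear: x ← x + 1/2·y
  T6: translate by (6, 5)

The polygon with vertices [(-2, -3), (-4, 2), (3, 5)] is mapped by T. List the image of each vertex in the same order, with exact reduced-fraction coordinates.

T1 scale by (3/2, 1/2): (-2, -3) → (-3, -3/2); (-4, 2) → (-6, 1); (3, 5) → (9/2, 5/2)
T2 translate by (-1, -1): (-3, -3/2) → (-4, -5/2); (-6, 1) → (-7, 0); (9/2, 5/2) → (7/2, 3/2)
T3 shear: y ← y − 2·x: (-4, -5/2) → (-4, 11/2); (-7, 0) → (-7, 14); (7/2, 3/2) → (7/2, -11/2)
T4 reflect across y = 0: (-4, 11/2) → (-4, -11/2); (-7, 14) → (-7, -14); (7/2, -11/2) → (7/2, 11/2)
T5 shear: x ← x + 1/2·y: (-4, -11/2) → (-27/4, -11/2); (-7, -14) → (-14, -14); (7/2, 11/2) → (25/4, 11/2)
T6 translate by (6, 5): (-27/4, -11/2) → (-3/4, -1/2); (-14, -14) → (-8, -9); (25/4, 11/2) → (49/4, 21/2)

image vertices: (-3/4, -1/2), (-8, -9), (49/4, 21/2)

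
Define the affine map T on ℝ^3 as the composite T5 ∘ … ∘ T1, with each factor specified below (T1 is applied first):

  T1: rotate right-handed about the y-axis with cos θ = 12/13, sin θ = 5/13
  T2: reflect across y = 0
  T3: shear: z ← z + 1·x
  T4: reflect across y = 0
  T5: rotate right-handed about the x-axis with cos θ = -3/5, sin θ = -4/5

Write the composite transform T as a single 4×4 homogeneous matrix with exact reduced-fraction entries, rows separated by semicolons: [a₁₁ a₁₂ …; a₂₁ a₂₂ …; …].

T = [12/13 0 5/13 0; 28/65 -3/5 68/65 0; -21/65 -4/5 -51/65 0; 0 0 0 1]

T1 = [12/13 0 5/13 0; 0 1 0 0; -5/13 0 12/13 0; 0 0 0 1]
T2·T1 = [12/13 0 5/13 0; 0 -1 0 0; -5/13 0 12/13 0; 0 0 0 1]
T3·…·T1 = [12/13 0 5/13 0; 0 -1 0 0; 7/13 0 17/13 0; 0 0 0 1]
T4·…·T1 = [12/13 0 5/13 0; 0 1 0 0; 7/13 0 17/13 0; 0 0 0 1]
T5·…·T1 = [12/13 0 5/13 0; 28/65 -3/5 68/65 0; -21/65 -4/5 -51/65 0; 0 0 0 1]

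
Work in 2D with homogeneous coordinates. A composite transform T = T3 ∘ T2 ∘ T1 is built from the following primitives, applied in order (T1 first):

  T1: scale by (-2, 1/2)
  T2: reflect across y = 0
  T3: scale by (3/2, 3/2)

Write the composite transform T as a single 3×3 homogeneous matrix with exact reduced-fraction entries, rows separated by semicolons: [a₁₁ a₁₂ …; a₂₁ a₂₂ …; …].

T1 = [-2 0 0; 0 1/2 0; 0 0 1]
T2·T1 = [-2 0 0; 0 -1/2 0; 0 0 1]
T3·…·T1 = [-3 0 0; 0 -3/4 0; 0 0 1]

T = [-3 0 0; 0 -3/4 0; 0 0 1]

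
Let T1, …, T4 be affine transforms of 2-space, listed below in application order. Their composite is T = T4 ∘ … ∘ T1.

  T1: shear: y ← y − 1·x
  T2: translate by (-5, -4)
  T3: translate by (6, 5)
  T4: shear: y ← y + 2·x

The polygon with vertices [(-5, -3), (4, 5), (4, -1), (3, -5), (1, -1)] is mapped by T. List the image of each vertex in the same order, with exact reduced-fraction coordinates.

image vertices: (-4, -5), (5, 12), (5, 6), (4, 1), (2, 3)

T1 shear: y ← y − 1·x: (-5, -3) → (-5, 2); (4, 5) → (4, 1); (4, -1) → (4, -5); (3, -5) → (3, -8); (1, -1) → (1, -2)
T2 translate by (-5, -4): (-5, 2) → (-10, -2); (4, 1) → (-1, -3); (4, -5) → (-1, -9); (3, -8) → (-2, -12); (1, -2) → (-4, -6)
T3 translate by (6, 5): (-10, -2) → (-4, 3); (-1, -3) → (5, 2); (-1, -9) → (5, -4); (-2, -12) → (4, -7); (-4, -6) → (2, -1)
T4 shear: y ← y + 2·x: (-4, 3) → (-4, -5); (5, 2) → (5, 12); (5, -4) → (5, 6); (4, -7) → (4, 1); (2, -1) → (2, 3)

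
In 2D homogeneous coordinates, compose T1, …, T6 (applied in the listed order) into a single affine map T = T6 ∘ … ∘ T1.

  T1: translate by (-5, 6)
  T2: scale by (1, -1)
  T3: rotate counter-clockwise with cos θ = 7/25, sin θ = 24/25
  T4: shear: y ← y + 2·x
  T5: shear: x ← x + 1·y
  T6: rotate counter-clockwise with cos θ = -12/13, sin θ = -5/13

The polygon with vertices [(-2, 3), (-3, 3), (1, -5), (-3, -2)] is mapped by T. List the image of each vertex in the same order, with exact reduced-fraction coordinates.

image vertices: (-109/13, -2586/325), (-95/13, -381/65), (33/13, 1907/325), (20/13, 436/65)

T1 translate by (-5, 6): (-2, 3) → (-7, 9); (-3, 3) → (-8, 9); (1, -5) → (-4, 1); (-3, -2) → (-8, 4)
T2 scale by (1, -1): (-7, 9) → (-7, -9); (-8, 9) → (-8, -9); (-4, 1) → (-4, -1); (-8, 4) → (-8, -4)
T3 rotate counter-clockwise with cos θ = 7/25, sin θ = 24/25: (-7, -9) → (167/25, -231/25); (-8, -9) → (32/5, -51/5); (-4, -1) → (-4/25, -103/25); (-8, -4) → (8/5, -44/5)
T4 shear: y ← y + 2·x: (167/25, -231/25) → (167/25, 103/25); (32/5, -51/5) → (32/5, 13/5); (-4/25, -103/25) → (-4/25, -111/25); (8/5, -44/5) → (8/5, -28/5)
T5 shear: x ← x + 1·y: (167/25, 103/25) → (54/5, 103/25); (32/5, 13/5) → (9, 13/5); (-4/25, -111/25) → (-23/5, -111/25); (8/5, -28/5) → (-4, -28/5)
T6 rotate counter-clockwise with cos θ = -12/13, sin θ = -5/13: (54/5, 103/25) → (-109/13, -2586/325); (9, 13/5) → (-95/13, -381/65); (-23/5, -111/25) → (33/13, 1907/325); (-4, -28/5) → (20/13, 436/65)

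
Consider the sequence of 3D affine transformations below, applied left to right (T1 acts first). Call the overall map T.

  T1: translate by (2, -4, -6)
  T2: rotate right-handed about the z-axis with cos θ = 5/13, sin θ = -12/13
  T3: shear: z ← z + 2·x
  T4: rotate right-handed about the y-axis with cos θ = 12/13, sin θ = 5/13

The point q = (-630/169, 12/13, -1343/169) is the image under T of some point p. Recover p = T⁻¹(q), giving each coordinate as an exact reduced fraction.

p = (-3, 4, -2)

T1 = [1 0 0 2; 0 1 0 -4; 0 0 1 -6; 0 0 0 1]
T2·T1 = [5/13 12/13 0 -38/13; -12/13 5/13 0 -44/13; 0 0 1 -6; 0 0 0 1]
T3·…·T1 = [5/13 12/13 0 -38/13; -12/13 5/13 0 -44/13; 10/13 24/13 1 -154/13; 0 0 0 1]
T4·…·T1 = [110/169 264/169 5/13 -1226/169; -12/13 5/13 0 -44/13; 95/169 228/169 12/13 -1658/169; 0 0 0 1]
det M = 1; M⁻¹ = [60/169 -12/13 -25/169 -2; 144/169 5/13 -60/169 4; -19/13 0 22/13 6; 0 0 0 1]
M⁻¹ · (-630/169, 12/13, -1343/169)ᵀ = (-3, 4, -2)ᵀ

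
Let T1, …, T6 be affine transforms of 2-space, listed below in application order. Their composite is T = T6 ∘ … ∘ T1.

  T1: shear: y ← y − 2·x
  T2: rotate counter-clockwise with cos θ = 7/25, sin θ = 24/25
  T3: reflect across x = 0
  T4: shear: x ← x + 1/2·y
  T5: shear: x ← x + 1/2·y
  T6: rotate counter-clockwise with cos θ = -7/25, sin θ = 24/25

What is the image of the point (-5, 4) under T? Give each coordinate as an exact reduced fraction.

T1 shear: y ← y − 2·x: (-5, 4) → (-5, 14)
T2 rotate counter-clockwise with cos θ = 7/25, sin θ = 24/25: (-5, 14) → (-371/25, -22/25)
T3 reflect across x = 0: (-371/25, -22/25) → (371/25, -22/25)
T4 shear: x ← x + 1/2·y: (371/25, -22/25) → (72/5, -22/25)
T5 shear: x ← x + 1/2·y: (72/5, -22/25) → (349/25, -22/25)
T6 rotate counter-clockwise with cos θ = -7/25, sin θ = 24/25: (349/25, -22/25) → (-383/125, 1706/125)

T(p) = (-383/125, 1706/125)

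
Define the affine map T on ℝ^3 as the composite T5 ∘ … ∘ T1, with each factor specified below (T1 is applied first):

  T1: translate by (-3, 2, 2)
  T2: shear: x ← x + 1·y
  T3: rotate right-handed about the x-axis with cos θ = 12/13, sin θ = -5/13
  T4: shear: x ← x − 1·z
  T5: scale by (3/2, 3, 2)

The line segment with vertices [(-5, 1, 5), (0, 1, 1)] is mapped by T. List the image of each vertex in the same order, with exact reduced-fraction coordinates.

image vertices: (-201/13, 213/13, 138/13), (-63/26, 153/13, 42/13)

T1 translate by (-3, 2, 2): (-5, 1, 5) → (-8, 3, 7); (0, 1, 1) → (-3, 3, 3)
T2 shear: x ← x + 1·y: (-8, 3, 7) → (-5, 3, 7); (-3, 3, 3) → (0, 3, 3)
T3 rotate right-handed about the x-axis with cos θ = 12/13, sin θ = -5/13: (-5, 3, 7) → (-5, 71/13, 69/13); (0, 3, 3) → (0, 51/13, 21/13)
T4 shear: x ← x − 1·z: (-5, 71/13, 69/13) → (-134/13, 71/13, 69/13); (0, 51/13, 21/13) → (-21/13, 51/13, 21/13)
T5 scale by (3/2, 3, 2): (-134/13, 71/13, 69/13) → (-201/13, 213/13, 138/13); (-21/13, 51/13, 21/13) → (-63/26, 153/13, 42/13)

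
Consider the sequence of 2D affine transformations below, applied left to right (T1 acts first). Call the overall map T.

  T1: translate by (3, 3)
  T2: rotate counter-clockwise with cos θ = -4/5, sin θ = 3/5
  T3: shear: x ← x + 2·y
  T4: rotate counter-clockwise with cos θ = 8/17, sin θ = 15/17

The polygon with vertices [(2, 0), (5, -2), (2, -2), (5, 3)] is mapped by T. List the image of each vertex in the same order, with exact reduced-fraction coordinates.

T1 translate by (3, 3): (2, 0) → (5, 3); (5, -2) → (8, 1); (2, -2) → (5, 1); (5, 3) → (8, 6)
T2 rotate counter-clockwise with cos θ = -4/5, sin θ = 3/5: (5, 3) → (-29/5, 3/5); (8, 1) → (-7, 4); (5, 1) → (-23/5, 11/5); (8, 6) → (-10, 0)
T3 shear: x ← x + 2·y: (-29/5, 3/5) → (-23/5, 3/5); (-7, 4) → (1, 4); (-23/5, 11/5) → (-1/5, 11/5); (-10, 0) → (-10, 0)
T4 rotate counter-clockwise with cos θ = 8/17, sin θ = 15/17: (-23/5, 3/5) → (-229/85, -321/85); (1, 4) → (-52/17, 47/17); (-1/5, 11/5) → (-173/85, 73/85); (-10, 0) → (-80/17, -150/17)

image vertices: (-229/85, -321/85), (-52/17, 47/17), (-173/85, 73/85), (-80/17, -150/17)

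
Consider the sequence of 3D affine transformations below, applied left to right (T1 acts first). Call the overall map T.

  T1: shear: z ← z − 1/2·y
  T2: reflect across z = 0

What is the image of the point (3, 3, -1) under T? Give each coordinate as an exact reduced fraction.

T(p) = (3, 3, 5/2)

T1 shear: z ← z − 1/2·y: (3, 3, -1) → (3, 3, -5/2)
T2 reflect across z = 0: (3, 3, -5/2) → (3, 3, 5/2)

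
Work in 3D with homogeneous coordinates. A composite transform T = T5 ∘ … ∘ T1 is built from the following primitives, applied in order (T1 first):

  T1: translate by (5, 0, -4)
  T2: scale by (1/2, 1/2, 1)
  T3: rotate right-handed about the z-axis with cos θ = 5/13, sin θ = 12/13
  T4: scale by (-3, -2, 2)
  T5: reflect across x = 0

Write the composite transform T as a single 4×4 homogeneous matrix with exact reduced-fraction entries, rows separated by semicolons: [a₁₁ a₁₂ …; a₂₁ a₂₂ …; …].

T = [15/26 -18/13 0 75/26; -12/13 -5/13 0 -60/13; 0 0 2 -8; 0 0 0 1]

T1 = [1 0 0 5; 0 1 0 0; 0 0 1 -4; 0 0 0 1]
T2·T1 = [1/2 0 0 5/2; 0 1/2 0 0; 0 0 1 -4; 0 0 0 1]
T3·…·T1 = [5/26 -6/13 0 25/26; 6/13 5/26 0 30/13; 0 0 1 -4; 0 0 0 1]
T4·…·T1 = [-15/26 18/13 0 -75/26; -12/13 -5/13 0 -60/13; 0 0 2 -8; 0 0 0 1]
T5·…·T1 = [15/26 -18/13 0 75/26; -12/13 -5/13 0 -60/13; 0 0 2 -8; 0 0 0 1]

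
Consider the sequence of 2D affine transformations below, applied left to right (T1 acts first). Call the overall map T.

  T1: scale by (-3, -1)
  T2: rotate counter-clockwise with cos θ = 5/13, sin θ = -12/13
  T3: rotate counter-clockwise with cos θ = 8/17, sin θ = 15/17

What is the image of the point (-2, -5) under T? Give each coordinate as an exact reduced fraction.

T(p) = (1425/221, 974/221)

T1 scale by (-3, -1): (-2, -5) → (6, 5)
T2 rotate counter-clockwise with cos θ = 5/13, sin θ = -12/13: (6, 5) → (90/13, -47/13)
T3 rotate counter-clockwise with cos θ = 8/17, sin θ = 15/17: (90/13, -47/13) → (1425/221, 974/221)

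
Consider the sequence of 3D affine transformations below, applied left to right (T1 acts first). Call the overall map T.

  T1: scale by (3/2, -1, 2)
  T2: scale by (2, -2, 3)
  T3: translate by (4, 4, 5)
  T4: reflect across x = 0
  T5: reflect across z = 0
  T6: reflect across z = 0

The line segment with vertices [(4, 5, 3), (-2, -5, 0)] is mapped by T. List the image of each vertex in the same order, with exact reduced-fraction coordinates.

image vertices: (-16, 14, 23), (2, -6, 5)

T1 scale by (3/2, -1, 2): (4, 5, 3) → (6, -5, 6); (-2, -5, 0) → (-3, 5, 0)
T2 scale by (2, -2, 3): (6, -5, 6) → (12, 10, 18); (-3, 5, 0) → (-6, -10, 0)
T3 translate by (4, 4, 5): (12, 10, 18) → (16, 14, 23); (-6, -10, 0) → (-2, -6, 5)
T4 reflect across x = 0: (16, 14, 23) → (-16, 14, 23); (-2, -6, 5) → (2, -6, 5)
T5 reflect across z = 0: (-16, 14, 23) → (-16, 14, -23); (2, -6, 5) → (2, -6, -5)
T6 reflect across z = 0: (-16, 14, -23) → (-16, 14, 23); (2, -6, -5) → (2, -6, 5)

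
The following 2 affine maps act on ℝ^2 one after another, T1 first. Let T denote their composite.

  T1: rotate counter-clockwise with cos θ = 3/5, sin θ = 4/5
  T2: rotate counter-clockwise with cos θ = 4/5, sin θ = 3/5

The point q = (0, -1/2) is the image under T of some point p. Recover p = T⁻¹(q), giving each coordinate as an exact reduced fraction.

p = (-1/2, 0)

T1 = [3/5 -4/5 0; 4/5 3/5 0; 0 0 1]
T2·T1 = [0 -1 0; 1 0 0; 0 0 1]
det M = 1; M⁻¹ = [0 1 0; -1 0 0; 0 0 1]
M⁻¹ · (0, -1/2)ᵀ = (-1/2, 0)ᵀ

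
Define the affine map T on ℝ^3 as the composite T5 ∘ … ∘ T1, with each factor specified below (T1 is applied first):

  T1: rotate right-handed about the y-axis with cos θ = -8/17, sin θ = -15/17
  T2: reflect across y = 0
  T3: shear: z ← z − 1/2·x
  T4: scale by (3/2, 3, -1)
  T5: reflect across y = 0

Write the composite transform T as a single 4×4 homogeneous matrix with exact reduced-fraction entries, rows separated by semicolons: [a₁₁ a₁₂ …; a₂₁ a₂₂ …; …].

T1 = [-8/17 0 -15/17 0; 0 1 0 0; 15/17 0 -8/17 0; 0 0 0 1]
T2·T1 = [-8/17 0 -15/17 0; 0 -1 0 0; 15/17 0 -8/17 0; 0 0 0 1]
T3·…·T1 = [-8/17 0 -15/17 0; 0 -1 0 0; 19/17 0 -1/34 0; 0 0 0 1]
T4·…·T1 = [-12/17 0 -45/34 0; 0 -3 0 0; -19/17 0 1/34 0; 0 0 0 1]
T5·…·T1 = [-12/17 0 -45/34 0; 0 3 0 0; -19/17 0 1/34 0; 0 0 0 1]

T = [-12/17 0 -45/34 0; 0 3 0 0; -19/17 0 1/34 0; 0 0 0 1]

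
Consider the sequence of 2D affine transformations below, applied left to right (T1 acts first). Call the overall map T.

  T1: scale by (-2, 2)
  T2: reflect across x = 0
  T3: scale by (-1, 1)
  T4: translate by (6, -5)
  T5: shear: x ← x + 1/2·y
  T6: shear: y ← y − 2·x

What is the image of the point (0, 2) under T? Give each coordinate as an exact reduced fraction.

T(p) = (11/2, -12)

T1 scale by (-2, 2): (0, 2) → (0, 4)
T2 reflect across x = 0: (0, 4) → (0, 4)
T3 scale by (-1, 1): (0, 4) → (0, 4)
T4 translate by (6, -5): (0, 4) → (6, -1)
T5 shear: x ← x + 1/2·y: (6, -1) → (11/2, -1)
T6 shear: y ← y − 2·x: (11/2, -1) → (11/2, -12)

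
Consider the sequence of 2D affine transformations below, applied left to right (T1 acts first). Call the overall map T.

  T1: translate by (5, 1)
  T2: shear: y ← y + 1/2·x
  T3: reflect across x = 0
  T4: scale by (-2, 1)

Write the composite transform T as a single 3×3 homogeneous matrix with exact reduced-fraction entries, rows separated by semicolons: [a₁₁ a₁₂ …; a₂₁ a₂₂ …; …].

T1 = [1 0 5; 0 1 1; 0 0 1]
T2·T1 = [1 0 5; 1/2 1 7/2; 0 0 1]
T3·…·T1 = [-1 0 -5; 1/2 1 7/2; 0 0 1]
T4·…·T1 = [2 0 10; 1/2 1 7/2; 0 0 1]

T = [2 0 10; 1/2 1 7/2; 0 0 1]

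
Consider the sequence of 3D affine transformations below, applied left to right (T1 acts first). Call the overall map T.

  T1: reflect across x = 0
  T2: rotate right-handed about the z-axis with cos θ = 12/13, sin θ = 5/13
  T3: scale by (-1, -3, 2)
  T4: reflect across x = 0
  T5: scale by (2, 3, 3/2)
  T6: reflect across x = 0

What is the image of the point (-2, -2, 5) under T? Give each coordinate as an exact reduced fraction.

T(p) = (-68/13, 126/13, 15)

T1 reflect across x = 0: (-2, -2, 5) → (2, -2, 5)
T2 rotate right-handed about the z-axis with cos θ = 12/13, sin θ = 5/13: (2, -2, 5) → (34/13, -14/13, 5)
T3 scale by (-1, -3, 2): (34/13, -14/13, 5) → (-34/13, 42/13, 10)
T4 reflect across x = 0: (-34/13, 42/13, 10) → (34/13, 42/13, 10)
T5 scale by (2, 3, 3/2): (34/13, 42/13, 10) → (68/13, 126/13, 15)
T6 reflect across x = 0: (68/13, 126/13, 15) → (-68/13, 126/13, 15)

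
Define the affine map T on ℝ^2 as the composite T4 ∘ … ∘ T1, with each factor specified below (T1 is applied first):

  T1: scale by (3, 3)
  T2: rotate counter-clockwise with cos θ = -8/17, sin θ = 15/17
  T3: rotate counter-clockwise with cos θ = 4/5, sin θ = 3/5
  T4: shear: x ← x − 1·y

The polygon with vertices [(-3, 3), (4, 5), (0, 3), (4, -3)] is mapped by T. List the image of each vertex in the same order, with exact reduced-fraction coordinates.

image vertices: (1386/85, -1017/85), (-741/85, -723/85), (369/85, -693/85), (-345/17, 225/17)

T1 scale by (3, 3): (-3, 3) → (-9, 9); (4, 5) → (12, 15); (0, 3) → (0, 9); (4, -3) → (12, -9)
T2 rotate counter-clockwise with cos θ = -8/17, sin θ = 15/17: (-9, 9) → (-63/17, -207/17); (12, 15) → (-321/17, 60/17); (0, 9) → (-135/17, -72/17); (12, -9) → (39/17, 252/17)
T3 rotate counter-clockwise with cos θ = 4/5, sin θ = 3/5: (-63/17, -207/17) → (369/85, -1017/85); (-321/17, 60/17) → (-1464/85, -723/85); (-135/17, -72/17) → (-324/85, -693/85); (39/17, 252/17) → (-120/17, 225/17)
T4 shear: x ← x − 1·y: (369/85, -1017/85) → (1386/85, -1017/85); (-1464/85, -723/85) → (-741/85, -723/85); (-324/85, -693/85) → (369/85, -693/85); (-120/17, 225/17) → (-345/17, 225/17)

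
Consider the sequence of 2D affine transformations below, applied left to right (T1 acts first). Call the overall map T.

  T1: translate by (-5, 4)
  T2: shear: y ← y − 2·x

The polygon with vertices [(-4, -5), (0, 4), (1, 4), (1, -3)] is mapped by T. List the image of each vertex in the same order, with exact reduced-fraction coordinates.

T1 translate by (-5, 4): (-4, -5) → (-9, -1); (0, 4) → (-5, 8); (1, 4) → (-4, 8); (1, -3) → (-4, 1)
T2 shear: y ← y − 2·x: (-9, -1) → (-9, 17); (-5, 8) → (-5, 18); (-4, 8) → (-4, 16); (-4, 1) → (-4, 9)

image vertices: (-9, 17), (-5, 18), (-4, 16), (-4, 9)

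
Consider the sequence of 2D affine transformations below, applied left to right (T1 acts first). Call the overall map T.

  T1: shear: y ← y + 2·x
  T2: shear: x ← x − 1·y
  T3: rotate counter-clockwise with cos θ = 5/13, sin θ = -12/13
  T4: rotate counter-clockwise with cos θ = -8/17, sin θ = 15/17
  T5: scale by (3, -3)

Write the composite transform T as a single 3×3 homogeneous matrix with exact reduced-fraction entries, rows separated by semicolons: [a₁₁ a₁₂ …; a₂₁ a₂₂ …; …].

T = [-1446/221 -933/221 0; -327/221 93/221 0; 0 0 1]

T1 = [1 0 0; 2 1 0; 0 0 1]
T2·T1 = [-1 -1 0; 2 1 0; 0 0 1]
T3·…·T1 = [19/13 7/13 0; 22/13 17/13 0; 0 0 1]
T4·…·T1 = [-482/221 -311/221 0; 109/221 -31/221 0; 0 0 1]
T5·…·T1 = [-1446/221 -933/221 0; -327/221 93/221 0; 0 0 1]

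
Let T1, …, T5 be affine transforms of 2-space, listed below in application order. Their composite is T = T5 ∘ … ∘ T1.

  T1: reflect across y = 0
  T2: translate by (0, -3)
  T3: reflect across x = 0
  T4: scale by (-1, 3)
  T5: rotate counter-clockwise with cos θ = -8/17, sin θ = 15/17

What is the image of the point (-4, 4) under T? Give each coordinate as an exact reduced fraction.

T1 reflect across y = 0: (-4, 4) → (-4, -4)
T2 translate by (0, -3): (-4, -4) → (-4, -7)
T3 reflect across x = 0: (-4, -7) → (4, -7)
T4 scale by (-1, 3): (4, -7) → (-4, -21)
T5 rotate counter-clockwise with cos θ = -8/17, sin θ = 15/17: (-4, -21) → (347/17, 108/17)

T(p) = (347/17, 108/17)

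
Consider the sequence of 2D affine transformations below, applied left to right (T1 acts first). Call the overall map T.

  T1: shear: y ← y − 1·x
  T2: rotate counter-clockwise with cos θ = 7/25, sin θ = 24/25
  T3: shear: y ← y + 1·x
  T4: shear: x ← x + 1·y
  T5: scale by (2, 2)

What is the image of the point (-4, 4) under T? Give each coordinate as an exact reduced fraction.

T1 shear: y ← y − 1·x: (-4, 4) → (-4, 8)
T2 rotate counter-clockwise with cos θ = 7/25, sin θ = 24/25: (-4, 8) → (-44/5, -8/5)
T3 shear: y ← y + 1·x: (-44/5, -8/5) → (-44/5, -52/5)
T4 shear: x ← x + 1·y: (-44/5, -52/5) → (-96/5, -52/5)
T5 scale by (2, 2): (-96/5, -52/5) → (-192/5, -104/5)

T(p) = (-192/5, -104/5)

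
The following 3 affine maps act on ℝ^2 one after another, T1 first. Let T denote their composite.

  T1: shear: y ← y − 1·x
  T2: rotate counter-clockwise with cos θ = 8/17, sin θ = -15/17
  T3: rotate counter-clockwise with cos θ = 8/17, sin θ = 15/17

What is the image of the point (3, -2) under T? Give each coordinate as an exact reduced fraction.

T1 shear: y ← y − 1·x: (3, -2) → (3, -5)
T2 rotate counter-clockwise with cos θ = 8/17, sin θ = -15/17: (3, -5) → (-3, -5)
T3 rotate counter-clockwise with cos θ = 8/17, sin θ = 15/17: (-3, -5) → (3, -5)

T(p) = (3, -5)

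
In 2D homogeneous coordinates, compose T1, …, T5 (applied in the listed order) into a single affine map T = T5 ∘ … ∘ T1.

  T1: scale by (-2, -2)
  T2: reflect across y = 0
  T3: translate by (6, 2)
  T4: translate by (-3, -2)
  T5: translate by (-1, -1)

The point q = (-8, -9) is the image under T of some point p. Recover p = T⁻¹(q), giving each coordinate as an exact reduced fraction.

p = (5, -4)

T1 = [-2 0 0; 0 -2 0; 0 0 1]
T2·T1 = [-2 0 0; 0 2 0; 0 0 1]
T3·…·T1 = [-2 0 6; 0 2 2; 0 0 1]
T4·…·T1 = [-2 0 3; 0 2 0; 0 0 1]
T5·…·T1 = [-2 0 2; 0 2 -1; 0 0 1]
det M = -4; M⁻¹ = [-1/2 0 1; 0 1/2 1/2; 0 0 1]
M⁻¹ · (-8, -9)ᵀ = (5, -4)ᵀ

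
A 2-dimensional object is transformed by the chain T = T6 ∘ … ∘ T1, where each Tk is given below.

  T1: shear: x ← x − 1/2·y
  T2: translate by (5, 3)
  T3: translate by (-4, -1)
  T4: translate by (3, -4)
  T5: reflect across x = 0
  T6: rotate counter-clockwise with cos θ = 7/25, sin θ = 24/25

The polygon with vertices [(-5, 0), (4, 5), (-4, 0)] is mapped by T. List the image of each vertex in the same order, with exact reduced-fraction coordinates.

image vertices: (11/5, 2/5), (-221/50, -111/25), (48/25, -14/25)

T1 shear: x ← x − 1/2·y: (-5, 0) → (-5, 0); (4, 5) → (3/2, 5); (-4, 0) → (-4, 0)
T2 translate by (5, 3): (-5, 0) → (0, 3); (3/2, 5) → (13/2, 8); (-4, 0) → (1, 3)
T3 translate by (-4, -1): (0, 3) → (-4, 2); (13/2, 8) → (5/2, 7); (1, 3) → (-3, 2)
T4 translate by (3, -4): (-4, 2) → (-1, -2); (5/2, 7) → (11/2, 3); (-3, 2) → (0, -2)
T5 reflect across x = 0: (-1, -2) → (1, -2); (11/2, 3) → (-11/2, 3); (0, -2) → (0, -2)
T6 rotate counter-clockwise with cos θ = 7/25, sin θ = 24/25: (1, -2) → (11/5, 2/5); (-11/2, 3) → (-221/50, -111/25); (0, -2) → (48/25, -14/25)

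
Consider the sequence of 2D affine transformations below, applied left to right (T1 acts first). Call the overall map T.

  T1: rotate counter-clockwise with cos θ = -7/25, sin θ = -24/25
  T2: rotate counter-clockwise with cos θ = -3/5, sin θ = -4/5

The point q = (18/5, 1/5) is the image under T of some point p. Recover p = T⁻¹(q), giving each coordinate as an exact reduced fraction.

T1 = [-7/25 24/25 0; -24/25 -7/25 0; 0 0 1]
T2·T1 = [-3/5 -4/5 0; 4/5 -3/5 0; 0 0 1]
det M = 1; M⁻¹ = [-3/5 4/5 0; -4/5 -3/5 0; 0 0 1]
M⁻¹ · (18/5, 1/5)ᵀ = (-2, -3)ᵀ

p = (-2, -3)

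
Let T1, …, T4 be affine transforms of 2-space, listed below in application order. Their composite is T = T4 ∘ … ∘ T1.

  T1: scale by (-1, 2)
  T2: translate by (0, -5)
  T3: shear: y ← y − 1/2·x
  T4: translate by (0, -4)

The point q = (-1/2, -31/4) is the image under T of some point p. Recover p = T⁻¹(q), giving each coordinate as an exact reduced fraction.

T1 = [-1 0 0; 0 2 0; 0 0 1]
T2·T1 = [-1 0 0; 0 2 -5; 0 0 1]
T3·…·T1 = [-1 0 0; 1/2 2 -5; 0 0 1]
T4·…·T1 = [-1 0 0; 1/2 2 -9; 0 0 1]
det M = -2; M⁻¹ = [-1 0 0; 1/4 1/2 9/2; 0 0 1]
M⁻¹ · (-1/2, -31/4)ᵀ = (1/2, 1/2)ᵀ

p = (1/2, 1/2)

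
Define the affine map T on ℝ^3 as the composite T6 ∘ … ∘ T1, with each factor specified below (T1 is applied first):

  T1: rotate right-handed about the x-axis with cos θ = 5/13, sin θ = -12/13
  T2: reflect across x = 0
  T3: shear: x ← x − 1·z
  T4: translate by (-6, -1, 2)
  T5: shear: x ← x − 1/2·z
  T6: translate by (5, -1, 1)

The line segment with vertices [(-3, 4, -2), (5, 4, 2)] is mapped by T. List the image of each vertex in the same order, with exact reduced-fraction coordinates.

image vertices: (100/13, -30/13, -19/13), (-34/13, 18/13, 1/13)

T1 rotate right-handed about the x-axis with cos θ = 5/13, sin θ = -12/13: (-3, 4, -2) → (-3, -4/13, -58/13); (5, 4, 2) → (5, 44/13, -38/13)
T2 reflect across x = 0: (-3, -4/13, -58/13) → (3, -4/13, -58/13); (5, 44/13, -38/13) → (-5, 44/13, -38/13)
T3 shear: x ← x − 1·z: (3, -4/13, -58/13) → (97/13, -4/13, -58/13); (-5, 44/13, -38/13) → (-27/13, 44/13, -38/13)
T4 translate by (-6, -1, 2): (97/13, -4/13, -58/13) → (19/13, -17/13, -32/13); (-27/13, 44/13, -38/13) → (-105/13, 31/13, -12/13)
T5 shear: x ← x − 1/2·z: (19/13, -17/13, -32/13) → (35/13, -17/13, -32/13); (-105/13, 31/13, -12/13) → (-99/13, 31/13, -12/13)
T6 translate by (5, -1, 1): (35/13, -17/13, -32/13) → (100/13, -30/13, -19/13); (-99/13, 31/13, -12/13) → (-34/13, 18/13, 1/13)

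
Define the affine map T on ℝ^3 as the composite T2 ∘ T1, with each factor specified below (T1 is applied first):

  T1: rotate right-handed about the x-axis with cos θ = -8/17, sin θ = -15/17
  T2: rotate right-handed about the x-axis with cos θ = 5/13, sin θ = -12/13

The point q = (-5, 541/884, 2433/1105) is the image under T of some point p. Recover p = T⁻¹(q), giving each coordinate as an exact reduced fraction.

T1 = [1 0 0 0; 0 -8/17 15/17 0; 0 -15/17 -8/17 0; 0 0 0 1]
T2·T1 = [1 0 0 0; 0 -220/221 -21/221 0; 0 21/221 -220/221 0; 0 0 0 1]
det M = 1; M⁻¹ = [1 0 0 0; 0 -220/221 21/221 0; 0 -21/221 -220/221 0; 0 0 0 1]
M⁻¹ · (-5, 541/884, 2433/1105)ᵀ = (-5, -2/5, -9/4)ᵀ

p = (-5, -2/5, -9/4)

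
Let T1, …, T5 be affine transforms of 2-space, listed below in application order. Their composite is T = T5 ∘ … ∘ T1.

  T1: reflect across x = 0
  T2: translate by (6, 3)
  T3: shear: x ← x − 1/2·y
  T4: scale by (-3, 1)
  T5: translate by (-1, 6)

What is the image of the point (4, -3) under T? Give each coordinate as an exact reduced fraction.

T1 reflect across x = 0: (4, -3) → (-4, -3)
T2 translate by (6, 3): (-4, -3) → (2, 0)
T3 shear: x ← x − 1/2·y: (2, 0) → (2, 0)
T4 scale by (-3, 1): (2, 0) → (-6, 0)
T5 translate by (-1, 6): (-6, 0) → (-7, 6)

T(p) = (-7, 6)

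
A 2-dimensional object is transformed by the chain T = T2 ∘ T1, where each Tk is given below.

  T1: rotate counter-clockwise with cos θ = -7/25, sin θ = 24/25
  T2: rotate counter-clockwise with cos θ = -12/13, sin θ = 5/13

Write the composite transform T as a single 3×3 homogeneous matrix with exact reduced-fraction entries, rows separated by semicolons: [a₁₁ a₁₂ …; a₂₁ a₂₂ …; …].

T1 = [-7/25 -24/25 0; 24/25 -7/25 0; 0 0 1]
T2·T1 = [-36/325 323/325 0; -323/325 -36/325 0; 0 0 1]

T = [-36/325 323/325 0; -323/325 -36/325 0; 0 0 1]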